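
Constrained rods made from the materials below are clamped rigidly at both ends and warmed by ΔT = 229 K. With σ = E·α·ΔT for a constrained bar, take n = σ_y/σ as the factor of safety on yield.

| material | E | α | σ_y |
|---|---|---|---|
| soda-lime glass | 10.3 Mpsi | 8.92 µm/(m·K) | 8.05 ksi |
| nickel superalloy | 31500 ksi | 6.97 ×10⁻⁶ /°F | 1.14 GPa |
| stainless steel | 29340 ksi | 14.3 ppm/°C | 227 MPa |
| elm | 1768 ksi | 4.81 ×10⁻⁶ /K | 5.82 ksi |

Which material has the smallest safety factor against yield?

Converting E to GPa, α to ×10⁻⁶/K, σ_y to MPa, then σ and n for each:
  soda-lime glass: E = 71.02, α = 8.92, σ_y = 55.50 → σ = 145 MPa, n = 0.383
  nickel superalloy: E = 217.2, α = 12.5, σ_y = 1140 → σ = 624 MPa, n = 1.83
  stainless steel: E = 202.3, α = 14.3, σ_y = 227.0 → σ = 662 MPa, n = 0.343
  elm: E = 12.19, α = 4.81, σ_y = 40.13 → σ = 13.4 MPa, n = 2.99
The minimum is stainless steel at n = 0.343.

stainless steel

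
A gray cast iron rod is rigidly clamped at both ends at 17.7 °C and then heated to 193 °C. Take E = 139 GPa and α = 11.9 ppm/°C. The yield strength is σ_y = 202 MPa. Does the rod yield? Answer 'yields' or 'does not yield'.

yields

ΔT = 175.3 K. Constrained thermal stress σ = E·α·ΔT = 139.0×10³ MPa × 11.9×10⁻⁶ × 175.3 = 290 MPa (compressive).
Compare to σ_y = 202 MPa: σ ≥ σ_y, so it yields.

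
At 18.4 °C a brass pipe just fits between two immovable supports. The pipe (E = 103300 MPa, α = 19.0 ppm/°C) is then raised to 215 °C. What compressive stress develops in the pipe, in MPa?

E = 103300 MPa = 103.3 GPa.
ΔT = 196.6 K. Constrained thermal stress σ = E·α·ΔT = 103.3×10³ MPa × 19.0×10⁻⁶ × 196.6 = 386 MPa (compressive).

386 MPa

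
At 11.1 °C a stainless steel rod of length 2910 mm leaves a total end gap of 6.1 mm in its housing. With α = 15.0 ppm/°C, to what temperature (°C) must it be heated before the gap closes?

151 °C

α·L₀·ΔT = 6.1 mm ⇒ ΔT = 6.1 / (15.0×10⁻⁶ × 2910.0) = 139.7 K.
T = 11.1 + 139.7 = 150.8 °C.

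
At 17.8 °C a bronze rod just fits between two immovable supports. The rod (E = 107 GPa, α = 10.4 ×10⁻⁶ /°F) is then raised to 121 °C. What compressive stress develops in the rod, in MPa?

α = 10.4×10⁻⁶/°F × 9/5 = 18.7×10⁻⁶/K.
ΔT = 103.2 K. Constrained thermal stress σ = E·α·ΔT = 107.0×10³ MPa × 18.7×10⁻⁶ × 103.2 = 207 MPa (compressive).

207 MPa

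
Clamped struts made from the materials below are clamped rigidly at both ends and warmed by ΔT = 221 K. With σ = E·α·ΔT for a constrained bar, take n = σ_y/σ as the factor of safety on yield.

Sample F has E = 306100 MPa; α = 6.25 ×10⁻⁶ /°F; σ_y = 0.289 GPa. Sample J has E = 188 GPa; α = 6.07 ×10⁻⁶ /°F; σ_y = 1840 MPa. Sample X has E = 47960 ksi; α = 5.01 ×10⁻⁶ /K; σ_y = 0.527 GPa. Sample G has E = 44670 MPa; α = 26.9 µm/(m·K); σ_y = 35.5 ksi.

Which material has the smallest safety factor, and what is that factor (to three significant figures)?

sample F, n = 0.380

With everything in SI (GPa, ×10⁻⁶/K, MPa):
  sample F: E = 306.1, α = 11.2, σ_y = 289.0 → σ = 761 MPa, n = 0.380
  sample J: E = 188.0, α = 10.9, σ_y = 1840 → σ = 454 MPa, n = 4.05
  sample X: E = 330.7, α = 5.01, σ_y = 527.0 → σ = 366 MPa, n = 1.44
  sample G: E = 44.67, α = 26.9, σ_y = 244.8 → σ = 266 MPa, n = 0.922
The minimum is sample F at n = 0.380.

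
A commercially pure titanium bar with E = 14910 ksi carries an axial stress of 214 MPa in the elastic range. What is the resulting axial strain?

E = 14910 ksi = 102.8 GPa = 102800 MPa.
ε = σ/E = 214 / 102800 = 2.08×10⁻³.

2.08×10⁻³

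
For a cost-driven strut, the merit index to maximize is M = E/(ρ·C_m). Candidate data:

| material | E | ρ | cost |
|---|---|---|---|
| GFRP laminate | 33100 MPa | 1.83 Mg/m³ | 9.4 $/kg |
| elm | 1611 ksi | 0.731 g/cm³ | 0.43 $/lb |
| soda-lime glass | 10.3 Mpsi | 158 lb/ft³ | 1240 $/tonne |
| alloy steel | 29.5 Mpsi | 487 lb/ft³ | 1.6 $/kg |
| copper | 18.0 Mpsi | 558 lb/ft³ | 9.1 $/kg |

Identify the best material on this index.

soda-lime glass

Putting every candidate on a common basis:
  GFRP laminate: E = 33.10 GPa, ρ = 1830 kg/m³, cost = 9.400 $/kg
  elm: E = 11.11 GPa, ρ = 731.0 kg/m³, cost = 0.9480 $/kg
  soda-lime glass: E = 71.02 GPa, ρ = 2531 kg/m³, cost = 1.240 $/kg
  alloy steel: E = 203.4 GPa, ρ = 7801 kg/m³, cost = 1.600 $/kg
  copper: E = 124.1 GPa, ρ = 8938 kg/m³, cost = 9.100 $/kg
  soda-lime glass: M = 22.6 MN·m per $
  alloy steel: M = 16.3 MN·m per $
  elm: M = 16.0 MN·m per $
  GFRP laminate: M = 1.92 MN·m per $
  copper: M = 1.53 MN·m per $
Soda-lime glass ranks first.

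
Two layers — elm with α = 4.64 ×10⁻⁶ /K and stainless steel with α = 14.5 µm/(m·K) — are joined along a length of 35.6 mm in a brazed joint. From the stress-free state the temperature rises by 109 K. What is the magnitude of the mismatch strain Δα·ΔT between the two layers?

1.07×10⁻³

Δα = |4.64 − 14.5|×10⁻⁶/K = 9.86×10⁻⁶/K.
Mismatch strain = Δα·ΔT = 9.86×10⁻⁶ × 109.0 = 1.07×10⁻³.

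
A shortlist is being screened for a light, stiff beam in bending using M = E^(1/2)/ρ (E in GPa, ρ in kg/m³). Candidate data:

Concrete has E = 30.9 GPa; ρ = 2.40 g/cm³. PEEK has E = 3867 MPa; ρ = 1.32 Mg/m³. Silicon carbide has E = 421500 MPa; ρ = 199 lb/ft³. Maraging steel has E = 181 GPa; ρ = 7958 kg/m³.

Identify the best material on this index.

silicon carbide

Convert each candidate to consistent units, then evaluate M:
  concrete: E = 30.90 GPa, ρ = 2400 kg/m³
  PEEK: E = 3.867 GPa, ρ = 1320 kg/m³
  silicon carbide: E = 421.5 GPa, ρ = 3188 kg/m³
  maraging steel: E = 181.0 GPa, ρ = 7958 kg/m³
  silicon carbide: M = 6.44×10⁻³
  concrete: M = 2.32×10⁻³
  maraging steel: M = 1.69×10⁻³
  PEEK: M = 1.49×10⁻³
Silicon carbide has the largest M.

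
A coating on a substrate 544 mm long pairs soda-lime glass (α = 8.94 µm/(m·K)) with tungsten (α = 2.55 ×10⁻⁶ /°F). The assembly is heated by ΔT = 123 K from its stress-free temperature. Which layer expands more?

tungsten: α = 2.55×10⁻⁶/°F × 9/5 = 4.59×10⁻⁶/K.
α(soda-lime glass) = 8.94×10⁻⁶/K vs α(tungsten) = 4.59×10⁻⁶/K.
Higher α expands more for the same ΔT: soda-lime glass.

soda-lime glass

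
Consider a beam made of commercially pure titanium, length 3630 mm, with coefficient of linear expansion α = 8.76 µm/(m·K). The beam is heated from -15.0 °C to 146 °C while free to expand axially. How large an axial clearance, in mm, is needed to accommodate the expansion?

5.12 mm

ΔT = 146 − (-15.0) = 161.0 K.
ΔL = α·L₀·ΔT = 8.76×10⁻⁶ × 3630 mm × 161.0 K = 5.12 mm.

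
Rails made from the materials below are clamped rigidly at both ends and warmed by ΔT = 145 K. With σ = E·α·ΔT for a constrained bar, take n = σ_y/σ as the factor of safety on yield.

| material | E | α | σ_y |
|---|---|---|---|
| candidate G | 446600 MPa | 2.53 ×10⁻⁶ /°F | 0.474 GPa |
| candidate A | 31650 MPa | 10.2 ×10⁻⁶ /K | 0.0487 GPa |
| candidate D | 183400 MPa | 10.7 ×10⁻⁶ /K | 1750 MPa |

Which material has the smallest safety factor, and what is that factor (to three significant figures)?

Per material, after unit conversion:
  candidate G: E = 446.6, α = 4.55, σ_y = 474.0 → σ = 295 MPa, n = 1.61
  candidate A: E = 31.65, α = 10.2, σ_y = 48.70 → σ = 46.8 MPa, n = 1.04
  candidate D: E = 183.4, α = 10.7, σ_y = 1750 → σ = 285 MPa, n = 6.15
Candidate A has the lowest safety factor, n = 1.04.

candidate A, n = 1.04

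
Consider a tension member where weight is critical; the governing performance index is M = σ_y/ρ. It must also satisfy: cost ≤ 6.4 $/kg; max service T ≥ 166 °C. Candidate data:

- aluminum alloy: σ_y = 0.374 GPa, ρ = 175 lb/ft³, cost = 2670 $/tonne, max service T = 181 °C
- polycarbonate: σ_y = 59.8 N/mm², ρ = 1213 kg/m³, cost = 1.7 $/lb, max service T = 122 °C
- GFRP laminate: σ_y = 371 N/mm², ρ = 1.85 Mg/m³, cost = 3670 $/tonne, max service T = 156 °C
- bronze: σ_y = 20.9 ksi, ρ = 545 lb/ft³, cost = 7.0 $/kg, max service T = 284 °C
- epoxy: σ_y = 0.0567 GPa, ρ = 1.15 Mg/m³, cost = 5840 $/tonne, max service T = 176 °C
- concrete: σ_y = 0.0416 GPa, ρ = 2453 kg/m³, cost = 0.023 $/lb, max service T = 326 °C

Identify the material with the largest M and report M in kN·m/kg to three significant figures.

aluminum alloy, M = 133 kN·m/kg

Screen on constraints: cost ≤ 6.4 $/kg; max service T ≥ 166 °C. Survivors: aluminum alloy, epoxy, concrete.
Convert each candidate to consistent units, then evaluate M:
  aluminum alloy: σ_y = 374.0 MPa, ρ = 2803 kg/m³
  epoxy: σ_y = 56.70 MPa, ρ = 1150 kg/m³
  concrete: σ_y = 41.60 MPa, ρ = 2453 kg/m³
  aluminum alloy: M = 133 kN·m/kg
  epoxy: M = 49.3 kN·m/kg
  concrete: M = 17.0 kN·m/kg
The maximum is for aluminum alloy.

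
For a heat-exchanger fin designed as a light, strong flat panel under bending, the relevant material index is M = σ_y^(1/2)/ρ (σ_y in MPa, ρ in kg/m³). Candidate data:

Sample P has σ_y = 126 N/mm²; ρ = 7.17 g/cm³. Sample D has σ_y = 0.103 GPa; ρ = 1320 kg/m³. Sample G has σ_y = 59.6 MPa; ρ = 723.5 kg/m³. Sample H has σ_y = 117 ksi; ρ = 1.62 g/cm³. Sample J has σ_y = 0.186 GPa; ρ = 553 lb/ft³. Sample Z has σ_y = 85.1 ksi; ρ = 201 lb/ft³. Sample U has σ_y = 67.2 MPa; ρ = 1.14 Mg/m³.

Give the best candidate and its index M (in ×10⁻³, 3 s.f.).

Putting every candidate on a common basis:
  sample P: σ_y = 126.0 MPa, ρ = 7170 kg/m³
  sample D: σ_y = 103.0 MPa, ρ = 1320 kg/m³
  sample G: σ_y = 59.60 MPa, ρ = 723.5 kg/m³
  sample H: σ_y = 806.7 MPa, ρ = 1620 kg/m³
  sample J: σ_y = 186.0 MPa, ρ = 8858 kg/m³
  sample Z: σ_y = 586.7 MPa, ρ = 3220 kg/m³
  sample U: σ_y = 67.20 MPa, ρ = 1140 kg/m³
  sample H: M = 17.5×10⁻³
  sample G: M = 10.7×10⁻³
  sample D: M = 7.69×10⁻³
  sample Z: M = 7.52×10⁻³
  sample U: M = 7.19×10⁻³
  sample P: M = 1.57×10⁻³
  sample J: M = 1.54×10⁻³
The maximum is for sample H.

sample H, M = 17.5×10⁻³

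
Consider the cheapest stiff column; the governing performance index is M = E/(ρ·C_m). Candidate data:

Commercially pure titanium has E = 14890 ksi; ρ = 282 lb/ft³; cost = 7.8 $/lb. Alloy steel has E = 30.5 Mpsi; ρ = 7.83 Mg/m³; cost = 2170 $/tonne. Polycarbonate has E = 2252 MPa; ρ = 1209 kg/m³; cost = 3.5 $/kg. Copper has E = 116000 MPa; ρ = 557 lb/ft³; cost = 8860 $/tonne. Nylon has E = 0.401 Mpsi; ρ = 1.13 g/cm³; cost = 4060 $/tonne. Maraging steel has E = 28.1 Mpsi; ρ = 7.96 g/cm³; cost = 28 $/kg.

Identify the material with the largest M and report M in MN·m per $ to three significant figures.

alloy steel, M = 12.4 MN·m per $

Putting every candidate on a common basis:
  commercially pure titanium: E = 102.7 GPa, ρ = 4517 kg/m³, cost = 17.20 $/kg
  alloy steel: E = 210.3 GPa, ρ = 7830 kg/m³, cost = 2.170 $/kg
  polycarbonate: E = 2.252 GPa, ρ = 1209 kg/m³, cost = 3.500 $/kg
  copper: E = 116.0 GPa, ρ = 8922 kg/m³, cost = 8.860 $/kg
  nylon: E = 2.765 GPa, ρ = 1130 kg/m³, cost = 4.060 $/kg
  maraging steel: E = 193.7 GPa, ρ = 7960 kg/m³, cost = 28.00 $/kg
  alloy steel: M = 12.4 MN·m per $
  copper: M = 1.47 MN·m per $
  commercially pure titanium: M = 1.32 MN·m per $
  maraging steel: M = 0.869 MN·m per $
  nylon: M = 0.603 MN·m per $
  polycarbonate: M = 0.532 MN·m per $
Alloy steel has the largest M.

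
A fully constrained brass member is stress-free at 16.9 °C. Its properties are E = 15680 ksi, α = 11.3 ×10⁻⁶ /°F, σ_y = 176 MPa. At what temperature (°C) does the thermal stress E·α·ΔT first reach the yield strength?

96.9 °C

E = 15680 ksi = 108.1 GPa.
α = 11.3×10⁻⁶/°F × 9/5 = 20.3×10⁻⁶/K.
E·α·ΔT = 176.0 MPa ⇒ ΔT = 176.0 / (108.1×10³ × 20.3×10⁻⁶) = 80.04 K.
T = 16.9 + 80.04 = 96.94 °C.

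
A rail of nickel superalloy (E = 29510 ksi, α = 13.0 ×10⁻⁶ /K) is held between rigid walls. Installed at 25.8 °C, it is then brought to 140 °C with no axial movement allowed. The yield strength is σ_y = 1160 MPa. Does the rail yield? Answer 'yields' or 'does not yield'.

does not yield

E = 29510 ksi = 203.5 GPa.
ΔT = 114.2 K. Constrained thermal stress σ = E·α·ΔT = 203.5×10³ MPa × 13.0×10⁻⁶ × 114.2 = 302 MPa (compressive).
Compare to σ_y = 1160 MPa: σ < σ_y, so it does not yield.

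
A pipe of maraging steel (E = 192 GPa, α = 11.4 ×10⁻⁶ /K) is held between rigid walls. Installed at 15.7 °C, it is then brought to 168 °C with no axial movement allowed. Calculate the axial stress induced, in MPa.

333 MPa

ΔT = 152.3 K. Constrained thermal stress σ = E·α·ΔT = 192.0×10³ MPa × 11.4×10⁻⁶ × 152.3 = 333 MPa (compressive).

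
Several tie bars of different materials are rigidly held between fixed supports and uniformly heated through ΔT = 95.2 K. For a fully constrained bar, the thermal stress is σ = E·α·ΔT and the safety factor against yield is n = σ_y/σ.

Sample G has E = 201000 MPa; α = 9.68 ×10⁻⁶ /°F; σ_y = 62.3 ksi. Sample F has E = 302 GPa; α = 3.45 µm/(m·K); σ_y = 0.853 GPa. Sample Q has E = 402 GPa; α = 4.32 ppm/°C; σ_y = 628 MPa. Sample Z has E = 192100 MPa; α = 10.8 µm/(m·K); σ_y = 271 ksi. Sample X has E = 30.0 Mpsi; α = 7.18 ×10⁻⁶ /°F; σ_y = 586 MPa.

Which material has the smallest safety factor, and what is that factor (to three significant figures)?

In consistent units (E in GPa, α in ×10⁻⁶/K, σ_y in MPa):
  sample G: E = 201.0, α = 17.4, σ_y = 429.5 → σ = 333 MPa, n = 1.29
  sample F: E = 302.0, α = 3.45, σ_y = 853.0 → σ = 99.2 MPa, n = 8.60
  sample Q: E = 402.0, α = 4.32, σ_y = 628.0 → σ = 165 MPa, n = 3.80
  sample Z: E = 192.1, α = 10.8, σ_y = 1868 → σ = 198 MPa, n = 9.46
  sample X: E = 206.8, α = 12.9, σ_y = 586.0 → σ = 254 MPa, n = 2.30
Smallest n: sample G with n = 1.29.

sample G, n = 1.29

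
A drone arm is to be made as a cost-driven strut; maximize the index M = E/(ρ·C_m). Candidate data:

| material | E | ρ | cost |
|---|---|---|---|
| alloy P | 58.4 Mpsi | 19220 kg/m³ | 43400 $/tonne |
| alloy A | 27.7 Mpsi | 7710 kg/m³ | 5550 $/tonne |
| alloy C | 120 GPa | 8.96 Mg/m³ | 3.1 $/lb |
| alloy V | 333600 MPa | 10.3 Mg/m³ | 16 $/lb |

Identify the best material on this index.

alloy A

In SI units:
  alloy P: E = 402.7 GPa, ρ = 19220 kg/m³, cost = 43.40 $/kg
  alloy A: E = 191.0 GPa, ρ = 7710 kg/m³, cost = 5.550 $/kg
  alloy C: E = 120.0 GPa, ρ = 8960 kg/m³, cost = 6.834 $/kg
  alloy V: E = 333.6 GPa, ρ = 10300 kg/m³, cost = 35.27 $/kg
  alloy A: M = 4.46 MN·m per $
  alloy C: M = 1.96 MN·m per $
  alloy V: M = 0.918 MN·m per $
  alloy P: M = 0.483 MN·m per $
The maximum is for alloy A.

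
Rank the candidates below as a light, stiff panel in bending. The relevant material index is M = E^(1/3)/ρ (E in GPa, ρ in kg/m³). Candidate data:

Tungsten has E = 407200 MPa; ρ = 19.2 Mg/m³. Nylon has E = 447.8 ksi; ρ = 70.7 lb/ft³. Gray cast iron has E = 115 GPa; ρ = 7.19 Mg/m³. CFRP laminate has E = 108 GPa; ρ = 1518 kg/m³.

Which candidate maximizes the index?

CFRP laminate

Normalizing units and computing the index:
  tungsten: E = 407.2 GPa, ρ = 19200 kg/m³
  nylon: E = 3.087 GPa, ρ = 1133 kg/m³
  gray cast iron: E = 115.0 GPa, ρ = 7190 kg/m³
  CFRP laminate: E = 108.0 GPa, ρ = 1518 kg/m³
  CFRP laminate: M = 3.14×10⁻³
  nylon: M = 1.29×10⁻³
  gray cast iron: M = 0.676×10⁻³
  tungsten: M = 0.386×10⁻³
The maximum is for CFRP laminate.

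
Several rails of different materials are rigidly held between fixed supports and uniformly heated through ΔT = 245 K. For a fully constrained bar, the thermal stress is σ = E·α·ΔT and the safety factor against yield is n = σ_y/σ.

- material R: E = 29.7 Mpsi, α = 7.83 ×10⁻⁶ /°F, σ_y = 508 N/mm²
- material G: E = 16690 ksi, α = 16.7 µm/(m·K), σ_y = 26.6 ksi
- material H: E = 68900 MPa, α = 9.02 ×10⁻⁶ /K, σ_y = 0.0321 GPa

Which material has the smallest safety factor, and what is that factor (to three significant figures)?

material H, n = 0.211

With everything in SI (GPa, ×10⁻⁶/K, MPa):
  material R: E = 204.8, α = 14.1, σ_y = 508.0 → σ = 707 MPa, n = 0.718
  material G: E = 115.1, α = 16.7, σ_y = 183.4 → σ = 471 MPa, n = 0.390
  material H: E = 68.90, α = 9.02, σ_y = 32.10 → σ = 152 MPa, n = 0.211
The minimum is material H at n = 0.211.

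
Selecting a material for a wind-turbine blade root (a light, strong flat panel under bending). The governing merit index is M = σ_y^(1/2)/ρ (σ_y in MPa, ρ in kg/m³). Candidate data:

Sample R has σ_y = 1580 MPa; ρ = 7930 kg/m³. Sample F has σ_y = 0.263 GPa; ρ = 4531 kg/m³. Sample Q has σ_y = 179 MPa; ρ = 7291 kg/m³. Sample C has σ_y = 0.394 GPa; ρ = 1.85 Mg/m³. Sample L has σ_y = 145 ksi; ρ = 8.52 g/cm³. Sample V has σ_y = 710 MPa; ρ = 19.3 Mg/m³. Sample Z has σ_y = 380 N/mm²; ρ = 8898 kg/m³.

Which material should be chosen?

sample C

Normalizing units and computing the index:
  sample R: σ_y = 1580 MPa, ρ = 7930 kg/m³
  sample F: σ_y = 263.0 MPa, ρ = 4531 kg/m³
  sample Q: σ_y = 179.0 MPa, ρ = 7291 kg/m³
  sample C: σ_y = 394.0 MPa, ρ = 1850 kg/m³
  sample L: σ_y = 999.7 MPa, ρ = 8520 kg/m³
  sample V: σ_y = 710.0 MPa, ρ = 19300 kg/m³
  sample Z: σ_y = 380.0 MPa, ρ = 8898 kg/m³
  sample C: M = 10.7×10⁻³
  sample R: M = 5.01×10⁻³
  sample L: M = 3.71×10⁻³
  sample F: M = 3.58×10⁻³
  sample Z: M = 2.19×10⁻³
  sample Q: M = 1.84×10⁻³
  sample V: M = 1.38×10⁻³
Sample C has the largest M.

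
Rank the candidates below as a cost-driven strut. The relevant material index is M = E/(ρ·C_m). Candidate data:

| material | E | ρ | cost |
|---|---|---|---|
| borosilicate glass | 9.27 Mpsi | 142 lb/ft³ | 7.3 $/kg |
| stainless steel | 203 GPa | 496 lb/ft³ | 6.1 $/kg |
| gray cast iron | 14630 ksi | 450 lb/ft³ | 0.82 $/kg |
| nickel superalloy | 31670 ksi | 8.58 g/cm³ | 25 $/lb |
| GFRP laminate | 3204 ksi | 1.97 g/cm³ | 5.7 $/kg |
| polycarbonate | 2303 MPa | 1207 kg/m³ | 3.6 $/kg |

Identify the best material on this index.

Putting every candidate on a common basis:
  borosilicate glass: E = 63.91 GPa, ρ = 2275 kg/m³, cost = 7.300 $/kg
  stainless steel: E = 203.0 GPa, ρ = 7945 kg/m³, cost = 6.100 $/kg
  gray cast iron: E = 100.9 GPa, ρ = 7208 kg/m³, cost = 0.8200 $/kg
  nickel superalloy: E = 218.4 GPa, ρ = 8580 kg/m³, cost = 55.11 $/kg
  GFRP laminate: E = 22.09 GPa, ρ = 1970 kg/m³, cost = 5.700 $/kg
  polycarbonate: E = 2.303 GPa, ρ = 1207 kg/m³, cost = 3.600 $/kg
  gray cast iron: M = 17.1 MN·m per $
  stainless steel: M = 4.19 MN·m per $
  borosilicate glass: M = 3.85 MN·m per $
  GFRP laminate: M = 1.97 MN·m per $
  polycarbonate: M = 0.530 MN·m per $
  nickel superalloy: M = 0.462 MN·m per $
Gray cast iron ranks first.

gray cast iron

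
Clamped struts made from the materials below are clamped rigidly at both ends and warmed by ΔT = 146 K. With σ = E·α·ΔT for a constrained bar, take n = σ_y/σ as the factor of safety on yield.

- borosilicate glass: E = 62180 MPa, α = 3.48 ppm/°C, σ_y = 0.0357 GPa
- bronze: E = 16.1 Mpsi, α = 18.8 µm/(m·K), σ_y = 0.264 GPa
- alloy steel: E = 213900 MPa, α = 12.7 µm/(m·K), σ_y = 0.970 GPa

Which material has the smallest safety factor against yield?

bronze

With everything in SI (GPa, ×10⁻⁶/K, MPa):
  borosilicate glass: E = 62.18, α = 3.48, σ_y = 35.70 → σ = 31.6 MPa, n = 1.13
  bronze: E = 111.0, α = 18.8, σ_y = 264.0 → σ = 305 MPa, n = 0.866
  alloy steel: E = 213.9, α = 12.7, σ_y = 970.0 → σ = 397 MPa, n = 2.45
The minimum is bronze at n = 0.866.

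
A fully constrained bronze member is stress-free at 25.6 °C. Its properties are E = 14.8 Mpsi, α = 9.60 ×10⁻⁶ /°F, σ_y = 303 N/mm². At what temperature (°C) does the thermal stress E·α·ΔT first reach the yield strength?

197 °C

E = 14.8 Mpsi = 102.0 GPa.
α = 9.60×10⁻⁶/°F × 9/5 = 17.3×10⁻⁶/K.
σ_y = 303 N/mm² = 303.0 MPa.
E·α·ΔT = 303.0 MPa ⇒ ΔT = 303.0 / (102.0×10³ × 17.3×10⁻⁶) = 171.8 K.
T = 25.6 + 171.8 = 197.4 °C.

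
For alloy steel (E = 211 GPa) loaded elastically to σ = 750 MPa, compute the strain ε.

3.55×10⁻³

ε = σ/E = 750 / 211000 = 3.55×10⁻³.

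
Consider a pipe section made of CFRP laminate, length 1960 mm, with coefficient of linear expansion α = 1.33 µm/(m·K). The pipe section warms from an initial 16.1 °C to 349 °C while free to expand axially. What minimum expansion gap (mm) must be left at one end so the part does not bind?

ΔT = 349 − 16.1 = 332.9 K.
ΔL = α·L₀·ΔT = 1.33×10⁻⁶ × 1960 mm × 332.9 K = 0.868 mm.

0.868 mm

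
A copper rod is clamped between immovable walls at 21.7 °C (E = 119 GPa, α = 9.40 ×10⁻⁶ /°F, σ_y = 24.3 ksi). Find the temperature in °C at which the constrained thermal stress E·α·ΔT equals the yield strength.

105 °C

α = 9.40×10⁻⁶/°F × 9/5 = 16.9×10⁻⁶/K.
σ_y = 24.3 ksi = 167.5 MPa.
E·α·ΔT = 167.5 MPa ⇒ ΔT = 167.5 / (119.0×10³ × 16.9×10⁻⁶) = 83.21 K.
T = 21.7 + 83.21 = 104.9 °C.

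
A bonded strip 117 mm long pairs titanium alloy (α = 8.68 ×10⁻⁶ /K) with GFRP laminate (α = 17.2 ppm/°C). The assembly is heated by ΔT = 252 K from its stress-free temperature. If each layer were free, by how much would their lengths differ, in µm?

251 µm

Δα = |8.68 − 17.2|×10⁻⁶/K = 8.52×10⁻⁶/K.
ΔL_mismatch = Δα·L·ΔT = 8.52×10⁻⁶ × 117.0 mm × 252.0 K = 251 µm.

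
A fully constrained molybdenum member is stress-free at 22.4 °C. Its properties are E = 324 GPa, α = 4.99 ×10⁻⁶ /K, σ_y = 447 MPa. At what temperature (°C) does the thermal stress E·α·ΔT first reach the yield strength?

299 °C

E·α·ΔT = 447.0 MPa ⇒ ΔT = 447.0 / (324.0×10³ × 4.99×10⁻⁶) = 276.5 K.
T = 22.4 + 276.5 = 298.9 °C.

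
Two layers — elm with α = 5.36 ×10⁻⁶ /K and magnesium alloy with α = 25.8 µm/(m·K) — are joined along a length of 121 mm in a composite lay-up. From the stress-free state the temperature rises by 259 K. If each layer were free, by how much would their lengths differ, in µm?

641 µm

Δα = |5.36 − 25.8|×10⁻⁶/K = 20.4×10⁻⁶/K.
ΔL_mismatch = Δα·L·ΔT = 20.4×10⁻⁶ × 121.0 mm × 259.0 K = 641 µm.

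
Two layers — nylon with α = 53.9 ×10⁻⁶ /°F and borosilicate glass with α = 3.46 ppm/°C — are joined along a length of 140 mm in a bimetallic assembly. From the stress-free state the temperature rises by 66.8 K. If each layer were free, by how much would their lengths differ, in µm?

875 µm

nylon: α = 53.9×10⁻⁶/°F × 9/5 = 97.0×10⁻⁶/K.
Δα = |97.0 − 3.46|×10⁻⁶/K = 93.6×10⁻⁶/K.
ΔL_mismatch = Δα·L·ΔT = 93.6×10⁻⁶ × 140.0 mm × 66.8 K = 875 µm.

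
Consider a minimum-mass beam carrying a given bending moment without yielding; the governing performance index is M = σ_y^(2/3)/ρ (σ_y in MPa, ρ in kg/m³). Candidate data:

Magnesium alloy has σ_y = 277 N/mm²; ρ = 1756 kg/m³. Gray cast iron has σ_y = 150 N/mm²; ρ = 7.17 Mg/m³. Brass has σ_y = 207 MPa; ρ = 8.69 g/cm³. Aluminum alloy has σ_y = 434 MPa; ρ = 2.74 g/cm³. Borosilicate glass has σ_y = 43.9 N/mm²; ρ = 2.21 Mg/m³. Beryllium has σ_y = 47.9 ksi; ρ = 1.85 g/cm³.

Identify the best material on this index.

beryllium

Putting every candidate on a common basis:
  magnesium alloy: σ_y = 277.0 MPa, ρ = 1756 kg/m³
  gray cast iron: σ_y = 150.0 MPa, ρ = 7170 kg/m³
  brass: σ_y = 207.0 MPa, ρ = 8690 kg/m³
  aluminum alloy: σ_y = 434.0 MPa, ρ = 2740 kg/m³
  borosilicate glass: σ_y = 43.90 MPa, ρ = 2210 kg/m³
  beryllium: σ_y = 330.3 MPa, ρ = 1850 kg/m³
  beryllium: M = 25.8×10⁻³
  magnesium alloy: M = 24.2×10⁻³
  aluminum alloy: M = 20.9×10⁻³
  borosilicate glass: M = 5.63×10⁻³
  brass: M = 4.03×10⁻³
  gray cast iron: M = 3.94×10⁻³
Highest index: beryllium.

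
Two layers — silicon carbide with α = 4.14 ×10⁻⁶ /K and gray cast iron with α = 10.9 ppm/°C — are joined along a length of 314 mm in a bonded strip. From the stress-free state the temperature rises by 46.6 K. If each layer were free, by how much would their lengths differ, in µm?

Δα = |4.14 − 10.9|×10⁻⁶/K = 6.76×10⁻⁶/K.
ΔL_mismatch = Δα·L·ΔT = 6.76×10⁻⁶ × 314.0 mm × 46.6 K = 98.9 µm.

98.9 µm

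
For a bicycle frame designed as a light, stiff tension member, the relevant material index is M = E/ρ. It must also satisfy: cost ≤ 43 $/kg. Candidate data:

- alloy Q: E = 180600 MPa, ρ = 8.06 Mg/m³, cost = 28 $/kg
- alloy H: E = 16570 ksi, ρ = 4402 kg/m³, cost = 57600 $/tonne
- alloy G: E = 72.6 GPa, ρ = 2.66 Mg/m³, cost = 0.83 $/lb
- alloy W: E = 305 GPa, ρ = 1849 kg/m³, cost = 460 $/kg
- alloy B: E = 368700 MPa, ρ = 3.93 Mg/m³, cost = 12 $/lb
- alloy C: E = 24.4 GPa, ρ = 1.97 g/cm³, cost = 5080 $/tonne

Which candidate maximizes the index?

alloy B

Screen on constraints: cost ≤ 43 $/kg. Survivors: alloy Q, alloy G, alloy B, alloy C.
Normalizing units and computing the index:
  alloy Q: E = 180.6 GPa, ρ = 8060 kg/m³
  alloy G: E = 72.60 GPa, ρ = 2660 kg/m³
  alloy B: E = 368.7 GPa, ρ = 3930 kg/m³
  alloy C: E = 24.40 GPa, ρ = 1970 kg/m³
  alloy B: M = 93.8 MN·m/kg
  alloy G: M = 27.3 MN·m/kg
  alloy Q: M = 22.4 MN·m/kg
  alloy C: M = 12.4 MN·m/kg
Alloy B has the largest M.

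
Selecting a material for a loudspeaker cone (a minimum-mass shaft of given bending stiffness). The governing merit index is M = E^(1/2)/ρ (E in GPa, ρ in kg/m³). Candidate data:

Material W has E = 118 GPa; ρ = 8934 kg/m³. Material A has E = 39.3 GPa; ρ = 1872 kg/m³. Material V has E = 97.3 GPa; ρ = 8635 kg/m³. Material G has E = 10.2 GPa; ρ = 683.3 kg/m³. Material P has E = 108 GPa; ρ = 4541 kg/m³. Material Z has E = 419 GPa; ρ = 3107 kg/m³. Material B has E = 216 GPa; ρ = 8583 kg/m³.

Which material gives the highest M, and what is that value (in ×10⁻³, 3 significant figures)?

Evaluate M for each candidate:
  material Z: M = 6.59×10⁻³
  material G: M = 4.67×10⁻³
  material A: M = 3.35×10⁻³
  material P: M = 2.29×10⁻³
  material B: M = 1.71×10⁻³
  material W: M = 1.22×10⁻³
  material V: M = 1.14×10⁻³
The maximum is for material Z.

material Z, M = 6.59×10⁻³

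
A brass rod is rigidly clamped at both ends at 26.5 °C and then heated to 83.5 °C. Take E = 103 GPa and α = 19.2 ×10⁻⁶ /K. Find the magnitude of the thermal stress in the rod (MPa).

113 MPa

ΔT = 57.00 K. Constrained thermal stress σ = E·α·ΔT = 103.0×10³ MPa × 19.2×10⁻⁶ × 57.00 = 113 MPa (compressive).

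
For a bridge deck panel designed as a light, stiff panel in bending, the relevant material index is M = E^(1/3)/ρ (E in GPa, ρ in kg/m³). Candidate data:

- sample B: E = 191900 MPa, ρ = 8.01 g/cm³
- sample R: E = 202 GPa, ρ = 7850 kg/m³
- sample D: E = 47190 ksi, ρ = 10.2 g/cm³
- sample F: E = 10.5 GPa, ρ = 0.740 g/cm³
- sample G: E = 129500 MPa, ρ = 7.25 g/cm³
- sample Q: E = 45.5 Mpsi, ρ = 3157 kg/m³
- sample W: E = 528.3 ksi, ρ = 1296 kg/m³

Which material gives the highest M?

sample F

After converting to SI:
  sample B: E = 191.9 GPa, ρ = 8010 kg/m³
  sample R: E = 202.0 GPa, ρ = 7850 kg/m³
  sample D: E = 325.4 GPa, ρ = 10200 kg/m³
  sample F: E = 10.50 GPa, ρ = 740.0 kg/m³
  sample G: E = 129.5 GPa, ρ = 7250 kg/m³
  sample Q: E = 313.7 GPa, ρ = 3157 kg/m³
  sample W: E = 3.643 GPa, ρ = 1296 kg/m³
  sample F: M = 2.96×10⁻³
  sample Q: M = 2.15×10⁻³
  sample W: M = 1.19×10⁻³
  sample R: M = 0.747×10⁻³
  sample B: M = 0.720×10⁻³
  sample G: M = 0.698×10⁻³
  sample D: M = 0.674×10⁻³
Sample F has the largest M.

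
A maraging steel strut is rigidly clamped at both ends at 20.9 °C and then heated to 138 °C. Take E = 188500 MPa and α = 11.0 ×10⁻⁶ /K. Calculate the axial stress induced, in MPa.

E = 188500 MPa = 188.5 GPa.
ΔT = 117.1 K. Constrained thermal stress σ = E·α·ΔT = 188.5×10³ MPa × 11.0×10⁻⁶ × 117.1 = 243 MPa (compressive).

243 MPa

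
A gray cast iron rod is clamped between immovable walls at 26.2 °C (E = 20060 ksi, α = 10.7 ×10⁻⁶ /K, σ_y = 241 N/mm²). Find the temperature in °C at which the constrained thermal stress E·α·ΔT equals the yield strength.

E = 20060 ksi = 138.3 GPa.
σ_y = 241 N/mm² = 241.0 MPa.
E·α·ΔT = 241.0 MPa ⇒ ΔT = 241.0 / (138.3×10³ × 10.7×10⁻⁶) = 162.8 K.
T = 26.2 + 162.8 = 189.0 °C.

189 °C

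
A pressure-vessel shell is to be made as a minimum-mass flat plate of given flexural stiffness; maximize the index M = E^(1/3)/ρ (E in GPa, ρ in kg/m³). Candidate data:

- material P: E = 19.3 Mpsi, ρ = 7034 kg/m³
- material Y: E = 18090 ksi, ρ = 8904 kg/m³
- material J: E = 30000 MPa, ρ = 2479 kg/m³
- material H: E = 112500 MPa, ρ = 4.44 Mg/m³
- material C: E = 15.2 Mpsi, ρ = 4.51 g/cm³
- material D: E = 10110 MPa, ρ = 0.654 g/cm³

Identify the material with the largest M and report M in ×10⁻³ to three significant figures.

material D, M = 3.31×10⁻³

Putting every candidate on a common basis:
  material P: E = 133.1 GPa, ρ = 7034 kg/m³
  material Y: E = 124.7 GPa, ρ = 8904 kg/m³
  material J: E = 30.00 GPa, ρ = 2479 kg/m³
  material H: E = 112.5 GPa, ρ = 4440 kg/m³
  material C: E = 104.8 GPa, ρ = 4510 kg/m³
  material D: E = 10.11 GPa, ρ = 654.0 kg/m³
  material D: M = 3.31×10⁻³
  material J: M = 1.25×10⁻³
  material H: M = 1.09×10⁻³
  material C: M = 1.05×10⁻³
  material P: M = 0.726×10⁻³
  material Y: M = 0.561×10⁻³
Material D has the largest M.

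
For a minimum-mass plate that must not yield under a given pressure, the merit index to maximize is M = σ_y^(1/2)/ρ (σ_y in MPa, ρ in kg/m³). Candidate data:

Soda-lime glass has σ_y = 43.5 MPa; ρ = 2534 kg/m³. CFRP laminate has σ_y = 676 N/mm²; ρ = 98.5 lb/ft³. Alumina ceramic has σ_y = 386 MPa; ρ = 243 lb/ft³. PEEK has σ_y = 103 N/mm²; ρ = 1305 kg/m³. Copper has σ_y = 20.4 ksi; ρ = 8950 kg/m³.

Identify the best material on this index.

Normalizing units and computing the index:
  soda-lime glass: σ_y = 43.50 MPa, ρ = 2534 kg/m³
  CFRP laminate: σ_y = 676.0 MPa, ρ = 1578 kg/m³
  alumina ceramic: σ_y = 386.0 MPa, ρ = 3892 kg/m³
  PEEK: σ_y = 103.0 MPa, ρ = 1305 kg/m³
  copper: σ_y = 140.7 MPa, ρ = 8950 kg/m³
  CFRP laminate: M = 16.5×10⁻³
  PEEK: M = 7.78×10⁻³
  alumina ceramic: M = 5.05×10⁻³
  soda-lime glass: M = 2.60×10⁻³
  copper: M = 1.33×10⁻³
CFRP laminate ranks first.

CFRP laminate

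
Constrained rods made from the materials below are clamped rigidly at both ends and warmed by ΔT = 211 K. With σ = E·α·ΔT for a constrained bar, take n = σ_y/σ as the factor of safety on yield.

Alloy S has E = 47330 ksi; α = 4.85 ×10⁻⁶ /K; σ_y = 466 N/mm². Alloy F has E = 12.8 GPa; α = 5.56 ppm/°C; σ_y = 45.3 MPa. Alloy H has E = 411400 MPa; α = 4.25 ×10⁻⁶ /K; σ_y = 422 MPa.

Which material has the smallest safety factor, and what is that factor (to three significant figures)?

Converting E to GPa, α to ×10⁻⁶/K, σ_y to MPa, then σ and n for each:
  alloy S: E = 326.3, α = 4.85, σ_y = 466.0 → σ = 334 MPa, n = 1.40
  alloy F: E = 12.80, α = 5.56, σ_y = 45.30 → σ = 15.0 MPa, n = 3.02
  alloy H: E = 411.4, α = 4.25, σ_y = 422.0 → σ = 369 MPa, n = 1.14
The minimum is alloy H at n = 1.14.

alloy H, n = 1.14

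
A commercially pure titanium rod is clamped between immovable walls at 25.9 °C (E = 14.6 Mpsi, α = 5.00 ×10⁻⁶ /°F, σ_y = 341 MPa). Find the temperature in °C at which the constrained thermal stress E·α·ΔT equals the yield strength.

E = 14.6 Mpsi = 100.7 GPa.
α = 5.00×10⁻⁶/°F × 9/5 = 9.00×10⁻⁶/K.
E·α·ΔT = 341.0 MPa ⇒ ΔT = 341.0 / (100.7×10³ × 9.00×10⁻⁶) = 376.4 K.
T = 25.9 + 376.4 = 402.3 °C.

402 °C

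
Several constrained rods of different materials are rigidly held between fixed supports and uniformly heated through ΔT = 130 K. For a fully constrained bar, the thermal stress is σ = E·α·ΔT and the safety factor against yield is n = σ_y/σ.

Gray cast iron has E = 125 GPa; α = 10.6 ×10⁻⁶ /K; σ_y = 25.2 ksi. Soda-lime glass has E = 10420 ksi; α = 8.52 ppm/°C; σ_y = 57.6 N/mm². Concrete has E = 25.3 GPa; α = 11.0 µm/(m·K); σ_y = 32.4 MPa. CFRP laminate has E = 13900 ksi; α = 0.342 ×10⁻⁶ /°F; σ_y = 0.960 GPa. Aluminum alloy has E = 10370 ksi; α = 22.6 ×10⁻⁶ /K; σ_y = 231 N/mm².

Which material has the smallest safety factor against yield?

soda-lime glass

With everything in SI (GPa, ×10⁻⁶/K, MPa):
  gray cast iron: E = 125.0, α = 10.6, σ_y = 173.7 → σ = 172 MPa, n = 1.01
  soda-lime glass: E = 71.84, α = 8.52, σ_y = 57.60 → σ = 79.6 MPa, n = 0.724
  concrete: E = 25.30, α = 11.0, σ_y = 32.40 → σ = 36.2 MPa, n = 0.896
  CFRP laminate: E = 95.84, α = 0.616, σ_y = 960.0 → σ = 7.67 MPa, n = 125
  aluminum alloy: E = 71.50, α = 22.6, σ_y = 231.0 → σ = 210 MPa, n = 1.10
Smallest n: soda-lime glass with n = 0.724.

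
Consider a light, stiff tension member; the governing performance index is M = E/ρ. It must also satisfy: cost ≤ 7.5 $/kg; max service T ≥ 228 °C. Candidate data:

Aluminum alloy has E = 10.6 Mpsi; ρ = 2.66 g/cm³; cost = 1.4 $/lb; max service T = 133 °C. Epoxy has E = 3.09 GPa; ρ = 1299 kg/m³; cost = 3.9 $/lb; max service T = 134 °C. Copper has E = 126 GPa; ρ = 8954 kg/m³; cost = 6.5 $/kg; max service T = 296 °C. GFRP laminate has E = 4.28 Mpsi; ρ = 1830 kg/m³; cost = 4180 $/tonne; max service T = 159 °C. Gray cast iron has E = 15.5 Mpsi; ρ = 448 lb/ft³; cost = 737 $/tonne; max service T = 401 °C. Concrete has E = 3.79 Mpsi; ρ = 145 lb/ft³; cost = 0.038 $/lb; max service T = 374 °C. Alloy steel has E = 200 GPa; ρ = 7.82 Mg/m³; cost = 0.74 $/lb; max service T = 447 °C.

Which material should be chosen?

alloy steel

Screen on constraints: cost ≤ 7.5 $/kg; max service T ≥ 228 °C. Survivors: copper, gray cast iron, concrete, alloy steel.
Convert each candidate to consistent units, then evaluate M:
  copper: E = 126.0 GPa, ρ = 8954 kg/m³
  gray cast iron: E = 106.9 GPa, ρ = 7176 kg/m³
  concrete: E = 26.13 GPa, ρ = 2323 kg/m³
  alloy steel: E = 200.0 GPa, ρ = 7820 kg/m³
  alloy steel: M = 25.6 MN·m/kg
  gray cast iron: M = 14.9 MN·m/kg
  copper: M = 14.1 MN·m/kg
  concrete: M = 11.3 MN·m/kg
Alloy steel ranks first.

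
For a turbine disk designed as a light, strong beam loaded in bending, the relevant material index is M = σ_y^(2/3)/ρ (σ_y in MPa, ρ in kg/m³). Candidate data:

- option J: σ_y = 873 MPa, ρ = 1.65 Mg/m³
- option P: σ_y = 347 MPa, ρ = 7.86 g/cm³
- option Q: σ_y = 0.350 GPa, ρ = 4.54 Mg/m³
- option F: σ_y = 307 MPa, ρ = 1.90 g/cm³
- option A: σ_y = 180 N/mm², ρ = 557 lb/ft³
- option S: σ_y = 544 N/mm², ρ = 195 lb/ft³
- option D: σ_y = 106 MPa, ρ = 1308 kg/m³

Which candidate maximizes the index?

option J

After converting to SI:
  option J: σ_y = 873.0 MPa, ρ = 1650 kg/m³
  option P: σ_y = 347.0 MPa, ρ = 7860 kg/m³
  option Q: σ_y = 350.0 MPa, ρ = 4540 kg/m³
  option F: σ_y = 307.0 MPa, ρ = 1900 kg/m³
  option A: σ_y = 180.0 MPa, ρ = 8922 kg/m³
  option S: σ_y = 544.0 MPa, ρ = 3124 kg/m³
  option D: σ_y = 106.0 MPa, ρ = 1308 kg/m³
  option J: M = 55.4×10⁻³
  option F: M = 24.0×10⁻³
  option S: M = 21.3×10⁻³
  option D: M = 17.1×10⁻³
  option Q: M = 10.9×10⁻³
  option P: M = 6.28×10⁻³
  option A: M = 3.57×10⁻³
Option J has the largest M.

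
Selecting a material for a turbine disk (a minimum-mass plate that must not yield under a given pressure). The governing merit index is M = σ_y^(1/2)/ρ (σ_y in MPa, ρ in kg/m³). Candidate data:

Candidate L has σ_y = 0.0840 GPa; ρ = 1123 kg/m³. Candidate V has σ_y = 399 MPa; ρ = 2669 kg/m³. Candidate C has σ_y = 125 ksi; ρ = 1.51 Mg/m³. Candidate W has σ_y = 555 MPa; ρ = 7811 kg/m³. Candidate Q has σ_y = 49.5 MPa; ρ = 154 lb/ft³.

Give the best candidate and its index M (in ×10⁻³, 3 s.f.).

In SI units:
  candidate L: σ_y = 84.00 MPa, ρ = 1123 kg/m³
  candidate V: σ_y = 399.0 MPa, ρ = 2669 kg/m³
  candidate C: σ_y = 861.8 MPa, ρ = 1510 kg/m³
  candidate W: σ_y = 555.0 MPa, ρ = 7811 kg/m³
  candidate Q: σ_y = 49.50 MPa, ρ = 2467 kg/m³
  candidate C: M = 19.4×10⁻³
  candidate L: M = 8.16×10⁻³
  candidate V: M = 7.48×10⁻³
  candidate W: M = 3.02×10⁻³
  candidate Q: M = 2.85×10⁻³
The maximum is for candidate C.

candidate C, M = 19.4×10⁻³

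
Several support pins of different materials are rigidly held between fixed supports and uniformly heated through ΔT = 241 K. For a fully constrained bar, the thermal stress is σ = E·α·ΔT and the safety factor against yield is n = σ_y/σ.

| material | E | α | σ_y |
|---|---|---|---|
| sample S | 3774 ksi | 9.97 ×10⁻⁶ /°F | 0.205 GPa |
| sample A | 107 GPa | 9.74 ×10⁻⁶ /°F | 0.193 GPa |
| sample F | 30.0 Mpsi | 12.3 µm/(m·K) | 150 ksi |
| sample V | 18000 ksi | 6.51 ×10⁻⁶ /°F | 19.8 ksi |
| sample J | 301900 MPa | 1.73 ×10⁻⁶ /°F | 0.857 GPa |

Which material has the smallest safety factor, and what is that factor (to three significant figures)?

sample V, n = 0.390

In consistent units (E in GPa, α in ×10⁻⁶/K, σ_y in MPa):
  sample S: E = 26.02, α = 17.9, σ_y = 205.0 → σ = 113 MPa, n = 1.82
  sample A: E = 107.0, α = 17.5, σ_y = 193.0 → σ = 452 MPa, n = 0.427
  sample F: E = 206.8, α = 12.3, σ_y = 1034 → σ = 613 MPa, n = 1.69
  sample V: E = 124.1, α = 11.7, σ_y = 136.5 → σ = 350 MPa, n = 0.390
  sample J: E = 301.9, α = 3.11, σ_y = 857.0 → σ = 227 MPa, n = 3.78
Smallest n: sample V with n = 0.390.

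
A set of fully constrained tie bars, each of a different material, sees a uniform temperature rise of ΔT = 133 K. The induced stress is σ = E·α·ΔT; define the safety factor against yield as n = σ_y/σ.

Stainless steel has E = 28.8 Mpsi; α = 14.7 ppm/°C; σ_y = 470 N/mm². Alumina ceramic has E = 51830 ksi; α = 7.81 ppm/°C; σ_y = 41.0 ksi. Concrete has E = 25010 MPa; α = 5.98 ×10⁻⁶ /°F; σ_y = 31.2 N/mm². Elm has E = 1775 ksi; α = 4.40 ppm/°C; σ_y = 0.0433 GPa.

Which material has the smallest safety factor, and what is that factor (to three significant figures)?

alumina ceramic, n = 0.762

Per material, after unit conversion:
  stainless steel: E = 198.6, α = 14.7, σ_y = 470.0 → σ = 388 MPa, n = 1.21
  alumina ceramic: E = 357.4, α = 7.81, σ_y = 282.7 → σ = 371 MPa, n = 0.762
  concrete: E = 25.01, α = 10.8, σ_y = 31.20 → σ = 35.8 MPa, n = 0.871
  elm: E = 12.24, α = 4.40, σ_y = 43.30 → σ = 7.16 MPa, n = 6.05
Smallest n: alumina ceramic with n = 0.762.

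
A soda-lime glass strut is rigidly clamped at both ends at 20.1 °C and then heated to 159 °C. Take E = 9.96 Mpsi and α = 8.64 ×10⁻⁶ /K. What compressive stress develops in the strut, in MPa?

82.4 MPa

E = 9.96 Mpsi = 68.67 GPa.
ΔT = 138.9 K. Constrained thermal stress σ = E·α·ΔT = 68.67×10³ MPa × 8.64×10⁻⁶ × 138.9 = 82.4 MPa (compressive).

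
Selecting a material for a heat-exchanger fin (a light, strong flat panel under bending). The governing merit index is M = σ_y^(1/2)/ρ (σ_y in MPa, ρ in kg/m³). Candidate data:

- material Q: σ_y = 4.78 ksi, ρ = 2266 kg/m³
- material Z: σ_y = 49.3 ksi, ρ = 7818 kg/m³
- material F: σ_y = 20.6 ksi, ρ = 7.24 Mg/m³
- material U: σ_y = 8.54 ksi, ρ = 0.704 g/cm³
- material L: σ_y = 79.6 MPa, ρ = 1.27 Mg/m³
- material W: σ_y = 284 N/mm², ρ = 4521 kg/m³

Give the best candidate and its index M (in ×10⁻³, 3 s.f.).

material U, M = 10.9×10⁻³

After converting to SI:
  material Q: σ_y = 32.96 MPa, ρ = 2266 kg/m³
  material Z: σ_y = 339.9 MPa, ρ = 7818 kg/m³
  material F: σ_y = 142.0 MPa, ρ = 7240 kg/m³
  material U: σ_y = 58.88 MPa, ρ = 704.0 kg/m³
  material L: σ_y = 79.60 MPa, ρ = 1270 kg/m³
  material W: σ_y = 284.0 MPa, ρ = 4521 kg/m³
  material U: M = 10.9×10⁻³
  material L: M = 7.03×10⁻³
  material W: M = 3.73×10⁻³
  material Q: M = 2.53×10⁻³
  material Z: M = 2.36×10⁻³
  material F: M = 1.65×10⁻³
Highest index: material U.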